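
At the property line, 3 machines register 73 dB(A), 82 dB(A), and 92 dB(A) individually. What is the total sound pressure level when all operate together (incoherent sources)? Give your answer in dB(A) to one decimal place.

For uncorrelated sources the intensities add, so convert each level to linear form, sum, and take 10·log₁₀ of the total.
Σ 10^(L/10) = 10^(73/10) + 10^(82/10) + 10^(92/10) = 1.763e+09.
L_total = 10·log₁₀(1.763e+09) = 92.46 dB(A).

92.5 dB(A)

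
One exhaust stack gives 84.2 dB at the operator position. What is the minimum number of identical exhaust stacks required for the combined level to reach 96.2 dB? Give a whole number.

N identical sources give L₁ + 10·log₁₀ N, so require 10·log₁₀ N ≥ 96.2 − 84.2 = 12.0 dB.
N ≥ 10^(12.0/10) = 15.849, so N = 16.

16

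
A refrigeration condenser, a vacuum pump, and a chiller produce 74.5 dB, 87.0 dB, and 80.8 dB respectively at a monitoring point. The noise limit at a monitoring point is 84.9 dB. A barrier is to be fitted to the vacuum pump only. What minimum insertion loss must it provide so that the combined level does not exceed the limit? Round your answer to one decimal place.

4.9 dB

Everything except the vacuum pump sums to 10^(74.5/10) + 10^(80.8/10) = 1.484e+08 in linear terms, 81.71 dB.
The limit corresponds to 10^(84.9/10) = 3.090e+08; subtracting the fixed part leaves 1.606e+08 for the vacuum pump, i.e. 82.06 dB.
So the vacuum pump must be reduced from 87.0 to 82.06 dB: IL = 4.94 dB.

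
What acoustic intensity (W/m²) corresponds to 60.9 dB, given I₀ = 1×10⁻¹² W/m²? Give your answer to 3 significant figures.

I = I₀·10^(L/10) = 10⁻¹² × 10^(60.9/10) = 10^(-5.910).

1.23e-06 W/m²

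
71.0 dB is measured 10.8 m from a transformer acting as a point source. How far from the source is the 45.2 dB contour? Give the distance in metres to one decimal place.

210.6 m

For a point source L₁ − L₂ = 20·log₁₀(r₂/r₁), so r₂ = r₁·10^((L₁−L₂)/20).
r₂ = 10.8·10^((71.0−45.2)/20) = 10.8·10^(25.8/20) = 210.58 m.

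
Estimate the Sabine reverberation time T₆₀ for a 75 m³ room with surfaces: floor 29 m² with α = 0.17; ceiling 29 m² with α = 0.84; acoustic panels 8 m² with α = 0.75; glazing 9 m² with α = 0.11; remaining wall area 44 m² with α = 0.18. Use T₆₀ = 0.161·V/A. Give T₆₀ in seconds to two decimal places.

A = Σ Sᵢαᵢ = 29·0.17 + 29·0.84 + 8·0.75 + 9·0.11 + 44·0.18 = 44.20 m².
T₆₀ = 0.161 × 75 / 44.20 = 0.273 s.

0.27 s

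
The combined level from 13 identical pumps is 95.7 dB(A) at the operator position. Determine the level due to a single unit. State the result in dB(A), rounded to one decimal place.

84.6 dB(A)

13 equal contributions raise the level by 10·log₁₀ 13 = 11.139 dB, so each unit alone gives 95.7 − 11.139.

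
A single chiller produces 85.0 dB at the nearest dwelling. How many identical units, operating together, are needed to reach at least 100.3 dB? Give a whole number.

34

N identical sources give L₁ + 10·log₁₀ N, so require 10·log₁₀ N ≥ 100.3 − 85.0 = 15.3 dB.
N ≥ 10^(15.3/10) = 33.884, so N = 34.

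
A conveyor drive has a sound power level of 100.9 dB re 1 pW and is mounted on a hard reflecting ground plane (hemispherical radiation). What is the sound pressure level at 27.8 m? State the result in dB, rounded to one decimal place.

L_p = L_w − 10·log₁₀(2π·r²) with r = 27.8 m.
2π·r² = 4856 m², 10·log₁₀ of that is 36.863 dB.
L_p = 100.9 − 36.863 = 64.04 dB.

64.0 dB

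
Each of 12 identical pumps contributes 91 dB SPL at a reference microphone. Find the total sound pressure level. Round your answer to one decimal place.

101.8 dB SPL

N identical incoherent sources raise the level by 10·log₁₀ N.
L_total = 91 + 10·log₁₀(12) = 91 + 10.792 = 101.79 dB SPL.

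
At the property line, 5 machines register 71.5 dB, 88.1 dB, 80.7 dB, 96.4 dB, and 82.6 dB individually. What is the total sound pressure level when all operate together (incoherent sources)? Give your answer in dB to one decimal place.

Incoherent sources combine by intensity addition: L_total = 10·log₁₀(Σ 10^(L_i/10)).
Σ 10^(L/10) = 10^(71.5/10) + 10^(88.1/10) + 10^(80.7/10) + 10^(96.4/10) + 10^(82.6/10) = 5.324e+09.
L_total = 10·log₁₀(5.324e+09) = 97.26 dB.

97.3 dB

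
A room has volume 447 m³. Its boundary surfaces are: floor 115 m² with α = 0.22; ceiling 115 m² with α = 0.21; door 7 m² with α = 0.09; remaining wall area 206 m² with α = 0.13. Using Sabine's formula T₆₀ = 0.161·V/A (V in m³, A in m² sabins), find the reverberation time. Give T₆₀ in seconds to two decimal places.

A = Σ Sᵢαᵢ = 115·0.22 + 115·0.21 + 7·0.09 + 206·0.13 = 76.86 m².
T₆₀ = 0.161 × 447 / 76.86 = 0.936 s.

0.94 s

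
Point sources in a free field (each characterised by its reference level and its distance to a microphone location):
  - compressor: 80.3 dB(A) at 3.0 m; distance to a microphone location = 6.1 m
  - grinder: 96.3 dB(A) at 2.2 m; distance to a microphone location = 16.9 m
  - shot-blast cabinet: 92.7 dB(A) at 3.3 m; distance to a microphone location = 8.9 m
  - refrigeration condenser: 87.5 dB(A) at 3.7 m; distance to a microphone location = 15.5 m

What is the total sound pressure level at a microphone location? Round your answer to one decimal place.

Propagate each source to the receiver with L = L_ref − 20·log₁₀(r/r_ref), then add intensities.
compressor: 80.3 − 20·log₁₀(6.1/3.0) = 80.3 − 6.16 = 74.14 dB(A).
grinder: 96.3 − 20·log₁₀(16.9/2.2) = 96.3 − 17.71 = 78.59 dB(A).
shot-blast cabinet: 92.7 − 20·log₁₀(8.9/3.3) = 92.7 − 8.62 = 84.08 dB(A).
refrigeration condenser: 87.5 − 20·log₁₀(15.5/3.7) = 87.5 − 12.44 = 75.06 dB(A).
Σ 10^(L/10) = 3.863e+08 → L_total = 10·log₁₀(3.863e+08) = 85.87 dB(A).

85.9 dB(A)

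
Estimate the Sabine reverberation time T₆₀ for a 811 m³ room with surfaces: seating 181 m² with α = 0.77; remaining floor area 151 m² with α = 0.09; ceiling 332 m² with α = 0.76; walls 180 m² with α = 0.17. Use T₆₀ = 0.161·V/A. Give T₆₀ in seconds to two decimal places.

0.30 s

Summing Sᵢαᵢ: 181·0.77 + 151·0.09 + 332·0.76 + 180·0.17 = 435.88 m².
T₆₀ = 0.161·V/A = 0.161·811/435.88 = 0.300 s.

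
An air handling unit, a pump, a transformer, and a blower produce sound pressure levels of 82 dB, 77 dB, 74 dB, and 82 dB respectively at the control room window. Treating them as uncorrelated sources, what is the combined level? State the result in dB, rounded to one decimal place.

85.9 dB

For uncorrelated sources the intensities add, so convert each level to linear form, sum, and take 10·log₁₀ of the total.
Σ 10^(L/10) = 10^(82/10) + 10^(77/10) + 10^(74/10) + 10^(82/10) = 3.922e+08.
L_total = 10·log₁₀(3.922e+08) = 85.94 dB.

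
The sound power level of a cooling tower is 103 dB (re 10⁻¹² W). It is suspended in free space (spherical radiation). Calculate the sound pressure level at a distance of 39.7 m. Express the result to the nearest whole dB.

60 dB

The power spreads over a sphere of area 4π·r², so L_p = L_w − 10·log₁₀(4π·r²).
4π·r² = 1.981e+04 m², 10·log₁₀ of that is 42.968 dB.
L_p = 103 − 42.968 = 60.03 dB.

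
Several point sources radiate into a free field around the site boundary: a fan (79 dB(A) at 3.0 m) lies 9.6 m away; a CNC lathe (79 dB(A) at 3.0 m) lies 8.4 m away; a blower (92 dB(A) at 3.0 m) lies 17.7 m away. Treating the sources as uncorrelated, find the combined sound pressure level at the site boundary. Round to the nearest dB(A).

78 dB(A)

Propagate each source to the receiver with L = L_ref − 20·log₁₀(r/r_ref), then add intensities.
fan: 79 − 20·log₁₀(9.6/3.0) = 79 − 10.10 = 68.90 dB(A).
CNC lathe: 79 − 20·log₁₀(8.4/3.0) = 79 − 8.94 = 70.06 dB(A).
blower: 92 − 20·log₁₀(17.7/3.0) = 92 − 15.42 = 76.58 dB(A).
Σ 10^(L/10) = 6.342e+07 → L_total = 10·log₁₀(6.342e+07) = 78.02 dB(A).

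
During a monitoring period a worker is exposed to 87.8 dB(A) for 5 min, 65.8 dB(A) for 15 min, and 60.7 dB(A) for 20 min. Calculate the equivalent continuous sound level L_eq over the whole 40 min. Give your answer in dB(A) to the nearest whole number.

The energy average is taken in the linear domain: L_eq = 10·log₁₀[(Σ tᵢ·10^(Lᵢ/10))/T], T = 40 min.
Σ tᵢ·10^(Lᵢ/10) = 5·10^(87.8/10) + 15·10^(65.8/10) + 20·10^(60.7/10) = 3.093e+09.
L_eq = 10·log₁₀(3.093e+09/40) = 78.88 dB(A).

79 dB(A)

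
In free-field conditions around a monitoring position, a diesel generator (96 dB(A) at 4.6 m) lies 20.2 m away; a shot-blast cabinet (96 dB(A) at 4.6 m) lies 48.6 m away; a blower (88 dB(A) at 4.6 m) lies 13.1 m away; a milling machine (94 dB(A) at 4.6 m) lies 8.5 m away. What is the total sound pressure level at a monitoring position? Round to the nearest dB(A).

Apply inverse-square spreading to bring every level to the receiver, then sum 10^(L/10).
diesel generator: 96 − 20·log₁₀(20.2/4.6) = 96 − 12.85 = 83.15 dB(A).
shot-blast cabinet: 96 − 20·log₁₀(48.6/4.6) = 96 − 20.48 = 75.52 dB(A).
blower: 88 − 20·log₁₀(13.1/4.6) = 88 − 9.09 = 78.91 dB(A).
milling machine: 94 − 20·log₁₀(8.5/4.6) = 94 − 5.33 = 88.67 dB(A).
Σ 10^(L/10) = 1.056e+09 → L_total = 10·log₁₀(1.056e+09) = 90.23 dB(A).

90 dB(A)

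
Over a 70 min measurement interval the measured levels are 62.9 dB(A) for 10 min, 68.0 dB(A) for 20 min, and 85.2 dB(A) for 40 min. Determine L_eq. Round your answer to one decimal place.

L_eq = 10·log₁₀[(1/T)·Σ tᵢ·10^(Lᵢ/10)] with T = 70 min.
Σ tᵢ·10^(Lᵢ/10) = 10·10^(62.9/10) + 20·10^(68.0/10) + 40·10^(85.2/10) = 1.339e+10.
L_eq = 10·log₁₀(1.339e+10/70) = 82.82 dB(A).

82.8 dB(A)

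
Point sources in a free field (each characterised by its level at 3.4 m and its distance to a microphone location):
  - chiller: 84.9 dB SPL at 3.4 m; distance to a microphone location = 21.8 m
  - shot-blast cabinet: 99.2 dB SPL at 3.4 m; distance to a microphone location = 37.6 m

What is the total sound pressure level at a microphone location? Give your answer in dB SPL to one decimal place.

78.8 dB SPL

First find each source's level at the receiver (point-source: −20·log₁₀(r/r_ref)), then combine on an intensity basis.
chiller: 84.9 − 20·log₁₀(21.8/3.4) = 84.9 − 16.14 = 68.76 dB SPL.
shot-blast cabinet: 99.2 − 20·log₁₀(37.6/3.4) = 99.2 − 20.87 = 78.33 dB SPL.
Σ 10^(L/10) = 7.553e+07 → L_total = 10·log₁₀(7.553e+07) = 78.78 dB SPL.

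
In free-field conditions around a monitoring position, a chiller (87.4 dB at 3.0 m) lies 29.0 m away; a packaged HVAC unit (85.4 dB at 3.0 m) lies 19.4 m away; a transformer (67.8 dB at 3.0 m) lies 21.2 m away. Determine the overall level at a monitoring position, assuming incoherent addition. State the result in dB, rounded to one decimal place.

71.6 dB

Apply inverse-square spreading to bring every level to the receiver, then sum 10^(L/10).
chiller: 87.4 − 20·log₁₀(29.0/3.0) = 87.4 − 19.71 = 67.69 dB.
packaged HVAC unit: 85.4 − 20·log₁₀(19.4/3.0) = 85.4 − 16.21 = 69.19 dB.
transformer: 67.8 − 20·log₁₀(21.2/3.0) = 67.8 − 16.98 = 50.82 dB.
Σ 10^(L/10) = 1.429e+07 → L_total = 10·log₁₀(1.429e+07) = 71.55 dB.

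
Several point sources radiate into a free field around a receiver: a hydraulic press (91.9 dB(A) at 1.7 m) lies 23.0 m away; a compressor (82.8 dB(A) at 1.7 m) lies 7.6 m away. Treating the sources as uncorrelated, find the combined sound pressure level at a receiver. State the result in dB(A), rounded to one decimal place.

Apply inverse-square spreading to bring every level to the receiver, then sum 10^(L/10).
hydraulic press: 91.9 − 20·log₁₀(23.0/1.7) = 91.9 − 22.63 = 69.27 dB(A).
compressor: 82.8 − 20·log₁₀(7.6/1.7) = 82.8 − 13.01 = 69.79 dB(A).
Σ 10^(L/10) = 1.800e+07 → L_total = 10·log₁₀(1.800e+07) = 72.55 dB(A).

72.6 dB(A)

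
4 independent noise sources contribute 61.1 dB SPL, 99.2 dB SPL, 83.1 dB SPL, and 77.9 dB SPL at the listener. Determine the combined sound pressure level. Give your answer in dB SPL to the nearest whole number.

For uncorrelated sources the intensities add, so convert each level to linear form, sum, and take 10·log₁₀ of the total.
Σ 10^(L/10) = 10^(61.1/10) + 10^(99.2/10) + 10^(83.1/10) + 10^(77.9/10) = 8.585e+09.
L_total = 10·log₁₀(8.585e+09) = 99.34 dB SPL.

99 dB SPL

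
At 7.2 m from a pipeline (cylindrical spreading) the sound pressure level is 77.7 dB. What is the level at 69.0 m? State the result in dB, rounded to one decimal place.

Cylindrical spreading from a line source gives a 10·log₁₀(r₂/r₁) drop.
L₂ = 77.7 − 10·log₁₀(69.0/7.2) = 77.7 − 9.815 = 67.88 dB.

67.9 dB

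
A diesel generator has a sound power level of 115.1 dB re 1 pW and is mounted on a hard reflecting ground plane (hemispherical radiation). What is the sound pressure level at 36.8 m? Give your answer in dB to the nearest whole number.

76 dB

The power spreads over a hemisphere of area 2π·r², so L_p = L_w − 10·log₁₀(2π·r²).
2π·r² = 8509 m², 10·log₁₀ of that is 39.299 dB.
L_p = 115.1 − 39.299 = 75.80 dB.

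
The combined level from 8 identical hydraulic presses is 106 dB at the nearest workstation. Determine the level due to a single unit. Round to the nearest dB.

97 dB

For N identical incoherent sources L_total = L₁ + 10·log₁₀ N, so L₁ = 106 − 10·log₁₀(8) = 106 − 9.031.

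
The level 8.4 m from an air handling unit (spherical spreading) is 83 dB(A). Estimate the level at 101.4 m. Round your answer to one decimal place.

61.4 dB(A)

Point-source attenuation: ΔL = 20·log₁₀(r₂/r₁) = 20·log₁₀(101.4/8.4) = 21.635 dB.
L₂ = 83 − 20·log₁₀(101.4/8.4) = 83 − 21.635 = 61.36 dB(A).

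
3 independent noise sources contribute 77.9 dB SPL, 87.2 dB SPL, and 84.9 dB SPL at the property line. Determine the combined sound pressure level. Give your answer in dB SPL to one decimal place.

89.5 dB SPL

For uncorrelated sources the intensities add, so convert each level to linear form, sum, and take 10·log₁₀ of the total.
Σ 10^(L/10) = 10^(77.9/10) + 10^(87.2/10) + 10^(84.9/10) = 8.955e+08.
L_total = 10·log₁₀(8.955e+08) = 89.52 dB SPL.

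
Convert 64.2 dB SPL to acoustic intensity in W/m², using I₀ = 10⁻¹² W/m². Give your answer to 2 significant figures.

2.6e-06 W/m²

L = 10·log₁₀(I/I₀) ⇒ I = I₀·10^(L/10) = 10⁻¹² × 10^6.42.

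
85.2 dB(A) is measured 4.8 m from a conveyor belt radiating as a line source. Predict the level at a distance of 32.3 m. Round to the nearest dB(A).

Line-source attenuation: ΔL = 10·log₁₀(r₂/r₁) = 10·log₁₀(32.3/4.8) = 8.280 dB.
L₂ = 85.2 − 10·log₁₀(32.3/4.8) = 85.2 − 8.280 = 76.92 dB(A).

77 dB(A)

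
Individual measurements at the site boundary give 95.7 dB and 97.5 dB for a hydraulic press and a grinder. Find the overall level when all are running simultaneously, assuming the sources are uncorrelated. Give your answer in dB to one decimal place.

For uncorrelated sources the intensities add, so convert each level to linear form, sum, and take 10·log₁₀ of the total.
Σ 10^(L/10) = 10^(95.7/10) + 10^(97.5/10) = 9.339e+09.
L_total = 10·log₁₀(9.339e+09) = 99.70 dB.

99.7 dB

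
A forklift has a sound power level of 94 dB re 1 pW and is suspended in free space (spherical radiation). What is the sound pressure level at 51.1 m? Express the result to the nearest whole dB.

49 dB

Free-field spherical radiation: L_p = L_w − 10·log₁₀(4π·r²), r = 51.1 m.
4π·r² = 3.281e+04 m², 10·log₁₀ of that is 45.161 dB.
L_p = 94 − 45.161 = 48.84 dB.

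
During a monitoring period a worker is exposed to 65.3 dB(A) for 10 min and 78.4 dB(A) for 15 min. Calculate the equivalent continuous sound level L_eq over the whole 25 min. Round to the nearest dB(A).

76 dB(A)

The energy average is taken in the linear domain: L_eq = 10·log₁₀[(Σ tᵢ·10^(Lᵢ/10))/T], T = 25 min.
Σ tᵢ·10^(Lᵢ/10) = 10·10^(65.3/10) + 15·10^(78.4/10) = 1.072e+09.
L_eq = 10·log₁₀(1.072e+09/25) = 76.32 dB(A).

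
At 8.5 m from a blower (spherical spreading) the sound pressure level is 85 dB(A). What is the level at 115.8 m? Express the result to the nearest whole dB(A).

62 dB(A)

Point-source attenuation: ΔL = 20·log₁₀(r₂/r₁) = 20·log₁₀(115.8/8.5) = 22.686 dB.
L₂ = 85 − 20·log₁₀(115.8/8.5) = 85 − 22.686 = 62.31 dB(A).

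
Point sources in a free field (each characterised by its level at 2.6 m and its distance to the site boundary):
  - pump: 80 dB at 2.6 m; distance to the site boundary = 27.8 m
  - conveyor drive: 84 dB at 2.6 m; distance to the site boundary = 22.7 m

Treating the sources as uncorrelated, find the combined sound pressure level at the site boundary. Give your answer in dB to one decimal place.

66.2 dB

First find each source's level at the receiver (point-source: −20·log₁₀(r/r_ref)), then combine on an intensity basis.
pump: 80 − 20·log₁₀(27.8/2.6) = 80 − 20.58 = 59.42 dB.
conveyor drive: 84 − 20·log₁₀(22.7/2.6) = 84 − 18.82 = 65.18 dB.
Σ 10^(L/10) = 4.170e+06 → L_total = 10·log₁₀(4.170e+06) = 66.20 dB.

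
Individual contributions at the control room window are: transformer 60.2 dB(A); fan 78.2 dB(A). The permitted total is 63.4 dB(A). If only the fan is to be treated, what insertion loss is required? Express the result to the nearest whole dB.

18 dB

The untreated sources together contribute 10^(60.2/10) = 1.047e+06, i.e. 60.20 dB(A).
To meet 63.4 dB(A) overall, the treated fan may contribute at most 10^(63.4/10) − 1.047e+06 = 1.141e+06, i.e. 60.57 dB(A).
So the fan must be reduced from 78.2 to 60.57 dB(A): IL = 17.63 dB.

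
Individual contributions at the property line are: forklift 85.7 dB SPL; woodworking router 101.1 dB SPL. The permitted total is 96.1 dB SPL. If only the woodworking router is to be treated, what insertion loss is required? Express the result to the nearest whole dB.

5 dB

Fixed contribution from the other source: Σ 10^(L/10) = 10^(85.7/10) = 3.715e+08 (85.70 dB SPL).
To meet 96.1 dB SPL overall, the treated woodworking router may contribute at most 10^(96.1/10) − 3.715e+08 = 3.702e+09, i.e. 95.68 dB SPL.
Required insertion loss = 101.1 − 95.68 = 5.42 dB.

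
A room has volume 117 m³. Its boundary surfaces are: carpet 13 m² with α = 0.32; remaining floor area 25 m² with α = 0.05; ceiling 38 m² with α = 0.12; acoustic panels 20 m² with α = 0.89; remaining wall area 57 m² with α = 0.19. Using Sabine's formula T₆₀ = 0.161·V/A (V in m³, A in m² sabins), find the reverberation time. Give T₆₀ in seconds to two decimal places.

0.49 s

Summing Sᵢαᵢ: 13·0.32 + 25·0.05 + 38·0.12 + 20·0.89 + 57·0.19 = 38.60 m².
T₆₀ = 0.161 × 117 / 38.60 = 0.488 s.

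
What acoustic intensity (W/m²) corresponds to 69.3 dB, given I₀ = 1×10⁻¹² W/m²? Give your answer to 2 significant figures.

I/I₀ = 10^(69.3/10) = 8.511e+06, so I = 8.511e+06 × 10⁻¹² W/m².

8.5e-06 W/m²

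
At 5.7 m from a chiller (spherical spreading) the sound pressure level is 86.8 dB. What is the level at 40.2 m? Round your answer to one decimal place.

69.8 dB

Spherical spreading from a point source gives a 20·log₁₀(r₂/r₁) drop.
L₂ = 86.8 − 20·log₁₀(40.2/5.7) = 86.8 − 16.967 = 69.83 dB.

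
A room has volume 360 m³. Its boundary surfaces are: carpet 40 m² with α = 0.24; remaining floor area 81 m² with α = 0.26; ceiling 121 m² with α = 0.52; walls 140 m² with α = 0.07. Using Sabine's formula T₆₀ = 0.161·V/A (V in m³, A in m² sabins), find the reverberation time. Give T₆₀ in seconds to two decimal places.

0.56 s

Total absorption A = 40·0.24 + 81·0.26 + 121·0.52 + 140·0.07 = 103.38 m² sabins.
T₆₀ = 0.161 × 360 / 103.38 = 0.561 s.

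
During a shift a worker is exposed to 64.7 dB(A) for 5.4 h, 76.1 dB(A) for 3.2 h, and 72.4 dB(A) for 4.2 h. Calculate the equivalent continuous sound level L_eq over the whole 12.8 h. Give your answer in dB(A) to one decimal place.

L_eq = 10·log₁₀[(1/T)·Σ tᵢ·10^(Lᵢ/10)] with T = 12.8 h.
Σ tᵢ·10^(Lᵢ/10) = 5.4·10^(64.7/10) + 3.2·10^(76.1/10) + 4.2·10^(72.4/10) = 2.193e+08.
L_eq = 10·log₁₀(2.193e+08/12.8) = 72.34 dB(A).

72.3 dB(A)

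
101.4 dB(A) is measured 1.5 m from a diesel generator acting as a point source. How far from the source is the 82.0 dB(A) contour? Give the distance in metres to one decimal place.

Point-source spreading drops the level by 20·log₁₀(r₂/r₁); inverting, r₂/r₁ = 10^(ΔL/20).
r₂ = 1.5·10^((101.4−82.0)/20) = 1.5·10^(19.4/20) = 14.00 m.

14.0 m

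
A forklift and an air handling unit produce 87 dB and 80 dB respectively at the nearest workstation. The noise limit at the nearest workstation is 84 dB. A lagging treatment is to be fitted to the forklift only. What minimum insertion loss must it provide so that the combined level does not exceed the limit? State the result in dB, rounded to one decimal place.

The untreated sources together contribute 10^(80/10) = 1.000e+08, i.e. 80.00 dB.
To meet 84 dB overall, the treated forklift may contribute at most 10^(84/10) − 1.000e+08 = 1.512e+08, i.e. 81.80 dB.
So the forklift must be reduced from 87 to 81.80 dB: IL = 5.20 dB.

5.2 dB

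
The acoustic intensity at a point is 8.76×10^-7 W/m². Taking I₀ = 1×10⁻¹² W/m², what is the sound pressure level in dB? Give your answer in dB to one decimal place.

59.4 dB

L = 10·log₁₀(I/I₀) = 10·log₁₀(8.76×10^-7/10⁻¹²) = 10·log₁₀(8.76×10^5).
L = 10·(0.9425 + 5) = 59.43 dB.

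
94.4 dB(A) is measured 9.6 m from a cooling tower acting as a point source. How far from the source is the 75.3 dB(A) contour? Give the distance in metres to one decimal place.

Point-source spreading drops the level by 20·log₁₀(r₂/r₁); inverting, r₂/r₁ = 10^(ΔL/20).
r₂ = 9.6·10^((94.4−75.3)/20) = 9.6·10^(19.1/20) = 86.55 m.

86.6 m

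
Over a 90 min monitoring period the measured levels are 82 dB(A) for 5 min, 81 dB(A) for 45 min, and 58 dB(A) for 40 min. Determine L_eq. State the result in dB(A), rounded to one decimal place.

78.6 dB(A)

The energy average is taken in the linear domain: L_eq = 10·log₁₀[(Σ tᵢ·10^(Lᵢ/10))/T], T = 90 min.
Σ tᵢ·10^(Lᵢ/10) = 5·10^(82/10) + 45·10^(81/10) + 40·10^(58/10) = 6.483e+09.
L_eq = 10·log₁₀(6.483e+09/90) = 78.58 dB(A).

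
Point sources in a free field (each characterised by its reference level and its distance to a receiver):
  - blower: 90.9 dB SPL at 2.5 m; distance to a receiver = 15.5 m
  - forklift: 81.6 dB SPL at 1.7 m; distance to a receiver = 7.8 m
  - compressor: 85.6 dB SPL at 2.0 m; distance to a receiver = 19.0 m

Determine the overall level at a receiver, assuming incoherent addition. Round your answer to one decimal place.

First find each source's level at the receiver (point-source: −20·log₁₀(r/r_ref)), then combine on an intensity basis.
blower: 90.9 − 20·log₁₀(15.5/2.5) = 90.9 − 15.85 = 75.05 dB SPL.
forklift: 81.6 − 20·log₁₀(7.8/1.7) = 81.6 − 13.23 = 68.37 dB SPL.
compressor: 85.6 − 20·log₁₀(19.0/2.0) = 85.6 − 19.55 = 66.05 dB SPL.
Σ 10^(L/10) = 4.289e+07 → L_total = 10·log₁₀(4.289e+07) = 76.32 dB SPL.

76.3 dB SPL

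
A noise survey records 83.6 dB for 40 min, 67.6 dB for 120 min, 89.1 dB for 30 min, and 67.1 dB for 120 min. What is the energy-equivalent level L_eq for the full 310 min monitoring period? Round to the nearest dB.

81 dB

L_eq = 10·log₁₀[(1/T)·Σ tᵢ·10^(Lᵢ/10)] with T = 310 min.
Σ tᵢ·10^(Lᵢ/10) = 40·10^(83.6/10) + 120·10^(67.6/10) + 30·10^(89.1/10) + 120·10^(67.1/10) = 3.485e+10.
L_eq = 10·log₁₀(3.485e+10/310) = 80.51 dB.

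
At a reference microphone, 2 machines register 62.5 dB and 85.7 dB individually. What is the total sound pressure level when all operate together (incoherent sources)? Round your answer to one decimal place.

85.7 dB

For uncorrelated sources the intensities add, so convert each level to linear form, sum, and take 10·log₁₀ of the total.
Σ 10^(L/10) = 10^(62.5/10) + 10^(85.7/10) = 3.733e+08.
L_total = 10·log₁₀(3.733e+08) = 85.72 dB.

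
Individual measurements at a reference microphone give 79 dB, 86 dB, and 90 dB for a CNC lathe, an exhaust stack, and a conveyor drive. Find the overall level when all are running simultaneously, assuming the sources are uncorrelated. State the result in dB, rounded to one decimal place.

91.7 dB

For uncorrelated sources the intensities add, so convert each level to linear form, sum, and take 10·log₁₀ of the total.
Σ 10^(L/10) = 10^(79/10) + 10^(86/10) + 10^(90/10) = 1.478e+09.
L_total = 10·log₁₀(1.478e+09) = 91.70 dB.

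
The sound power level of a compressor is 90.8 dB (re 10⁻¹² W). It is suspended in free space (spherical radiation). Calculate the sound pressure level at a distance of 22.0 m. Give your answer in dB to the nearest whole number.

53 dB

Free-field spherical radiation: L_p = L_w − 10·log₁₀(4π·r²), r = 22.0 m.
4π·r² = 6082 m², 10·log₁₀ of that is 37.841 dB.
L_p = 90.8 − 37.841 = 52.96 dB.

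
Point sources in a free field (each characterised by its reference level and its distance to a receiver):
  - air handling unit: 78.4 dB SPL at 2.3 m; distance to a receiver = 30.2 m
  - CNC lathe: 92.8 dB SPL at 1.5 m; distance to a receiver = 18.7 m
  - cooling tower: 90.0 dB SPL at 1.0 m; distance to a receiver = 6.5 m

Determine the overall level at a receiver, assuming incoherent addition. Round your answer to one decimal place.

Apply inverse-square spreading to bring every level to the receiver, then sum 10^(L/10).
air handling unit: 78.4 − 20·log₁₀(30.2/2.3) = 78.4 − 22.37 = 56.03 dB SPL.
CNC lathe: 92.8 − 20·log₁₀(18.7/1.5) = 92.8 − 21.92 = 70.88 dB SPL.
cooling tower: 90.0 − 20·log₁₀(6.5/1.0) = 90.0 − 16.26 = 73.74 dB SPL.
Σ 10^(L/10) = 3.633e+07 → L_total = 10·log₁₀(3.633e+07) = 75.60 dB SPL.

75.6 dB SPL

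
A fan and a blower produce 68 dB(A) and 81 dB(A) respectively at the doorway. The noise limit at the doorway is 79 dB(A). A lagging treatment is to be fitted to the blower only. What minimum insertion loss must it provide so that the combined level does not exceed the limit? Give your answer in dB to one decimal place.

Everything except the blower sums to 10^(68/10) = 6.310e+06 in linear terms, 68.00 dB(A).
To meet 79 dB(A) overall, the treated blower may contribute at most 10^(79/10) − 6.310e+06 = 7.312e+07, i.e. 78.64 dB(A).
So the blower must be reduced from 81 to 78.64 dB(A): IL = 2.36 dB.

2.4 dB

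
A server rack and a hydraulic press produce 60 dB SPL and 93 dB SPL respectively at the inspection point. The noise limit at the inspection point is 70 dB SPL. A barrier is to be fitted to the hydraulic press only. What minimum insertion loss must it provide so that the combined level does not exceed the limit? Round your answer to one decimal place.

23.5 dB

Everything except the hydraulic press sums to 10^(60/10) = 1.000e+06 in linear terms, 60.00 dB SPL.
The limit corresponds to 10^(70/10) = 1.000e+07; subtracting the fixed part leaves 9.000e+06 for the hydraulic press, i.e. 69.54 dB SPL.
Required insertion loss = 93 − 69.54 = 23.46 dB.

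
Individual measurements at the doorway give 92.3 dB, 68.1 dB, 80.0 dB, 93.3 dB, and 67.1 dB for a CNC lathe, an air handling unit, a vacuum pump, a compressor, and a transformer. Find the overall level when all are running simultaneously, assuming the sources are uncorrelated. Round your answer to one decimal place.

Incoherent sources combine by intensity addition: L_total = 10·log₁₀(Σ 10^(L_i/10)).
Σ 10^(L/10) = 10^(92.3/10) + 10^(68.1/10) + 10^(80.0/10) + 10^(93.3/10) + 10^(67.1/10) = 3.948e+09.
L_total = 10·log₁₀(3.948e+09) = 95.96 dB.

96.0 dB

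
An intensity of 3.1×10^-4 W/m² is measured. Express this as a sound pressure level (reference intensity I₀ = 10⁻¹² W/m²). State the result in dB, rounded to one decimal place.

84.9 dB

I/I₀ = 3.1×10^-4/10⁻¹² = 3.1×10^8, and L = 10·log₁₀(I/I₀).
L = 10·(0.4914 + 8) = 84.91 dB.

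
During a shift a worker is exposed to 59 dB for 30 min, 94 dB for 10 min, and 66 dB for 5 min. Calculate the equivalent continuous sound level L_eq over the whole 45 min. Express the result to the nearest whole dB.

The energy average is taken in the linear domain: L_eq = 10·log₁₀[(Σ tᵢ·10^(Lᵢ/10))/T], T = 45 min.
Σ tᵢ·10^(Lᵢ/10) = 30·10^(59/10) + 10·10^(94/10) + 5·10^(66/10) = 2.516e+10.
L_eq = 10·log₁₀(2.516e+10/45) = 87.48 dB.

87 dB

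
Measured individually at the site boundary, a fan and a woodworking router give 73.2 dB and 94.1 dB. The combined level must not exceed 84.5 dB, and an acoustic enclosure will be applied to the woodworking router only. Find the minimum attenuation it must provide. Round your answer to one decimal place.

9.9 dB

Everything except the woodworking router sums to 10^(73.2/10) = 2.089e+07 in linear terms, 73.20 dB.
To meet 84.5 dB overall, the treated woodworking router may contribute at most 10^(84.5/10) − 2.089e+07 = 2.609e+08, i.e. 84.17 dB.
So the woodworking router must be reduced from 94.1 to 84.17 dB: IL = 9.93 dB.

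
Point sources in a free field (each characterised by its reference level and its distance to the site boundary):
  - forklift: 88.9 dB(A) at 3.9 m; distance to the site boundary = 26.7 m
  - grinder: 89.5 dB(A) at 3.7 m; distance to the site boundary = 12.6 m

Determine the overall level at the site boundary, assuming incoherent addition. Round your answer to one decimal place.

First find each source's level at the receiver (point-source: −20·log₁₀(r/r_ref)), then combine on an intensity basis.
forklift: 88.9 − 20·log₁₀(26.7/3.9) = 88.9 − 16.71 = 72.19 dB(A).
grinder: 89.5 − 20·log₁₀(12.6/3.7) = 89.5 − 10.64 = 78.86 dB(A).
Σ 10^(L/10) = 9.342e+07 → L_total = 10·log₁₀(9.342e+07) = 79.70 dB(A).

79.7 dB(A)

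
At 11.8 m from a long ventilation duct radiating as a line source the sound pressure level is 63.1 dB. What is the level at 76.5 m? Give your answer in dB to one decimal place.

Line-source attenuation: ΔL = 10·log₁₀(r₂/r₁) = 10·log₁₀(76.5/11.8) = 8.118 dB.
L₂ = 63.1 − 10·log₁₀(76.5/11.8) = 63.1 − 8.118 = 54.98 dB.

55.0 dB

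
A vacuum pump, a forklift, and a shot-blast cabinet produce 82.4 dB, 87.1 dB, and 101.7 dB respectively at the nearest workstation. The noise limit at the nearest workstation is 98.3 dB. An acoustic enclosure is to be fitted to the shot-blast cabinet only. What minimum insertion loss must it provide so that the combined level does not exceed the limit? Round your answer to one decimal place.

Fixed contribution from the other sources: Σ 10^(L/10) = 10^(82.4/10) + 10^(87.1/10) = 6.866e+08 (88.37 dB).
The limit corresponds to 10^(98.3/10) = 6.761e+09; subtracting the fixed part leaves 6.074e+09 for the shot-blast cabinet, i.e. 97.83 dB.
So the shot-blast cabinet must be reduced from 101.7 to 97.83 dB: IL = 3.87 dB.

3.9 dB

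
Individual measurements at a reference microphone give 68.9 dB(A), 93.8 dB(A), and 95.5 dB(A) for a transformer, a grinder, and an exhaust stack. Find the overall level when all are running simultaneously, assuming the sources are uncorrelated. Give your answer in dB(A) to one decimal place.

Incoherent sources combine by intensity addition: L_total = 10·log₁₀(Σ 10^(L_i/10)).
Σ 10^(L/10) = 10^(68.9/10) + 10^(93.8/10) + 10^(95.5/10) = 5.955e+09.
L_total = 10·log₁₀(5.955e+09) = 97.75 dB(A).

97.7 dB(A)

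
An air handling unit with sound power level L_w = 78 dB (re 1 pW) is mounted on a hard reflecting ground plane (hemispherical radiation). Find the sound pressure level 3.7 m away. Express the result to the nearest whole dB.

Free-field hemispherical radiation: L_p = L_w − 10·log₁₀(2π·r²), r = 3.7 m.
2π·r² = 86.02 m², 10·log₁₀ of that is 19.346 dB.
L_p = 78 − 19.346 = 58.65 dB.

59 dB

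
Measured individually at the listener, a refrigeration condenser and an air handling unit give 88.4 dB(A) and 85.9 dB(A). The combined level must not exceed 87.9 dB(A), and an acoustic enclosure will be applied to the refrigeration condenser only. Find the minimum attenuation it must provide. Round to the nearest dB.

The untreated sources together contribute 10^(85.9/10) = 3.890e+08, i.e. 85.90 dB(A).
The limit corresponds to 10^(87.9/10) = 6.166e+08; subtracting the fixed part leaves 2.275e+08 for the refrigeration condenser, i.e. 83.57 dB(A).
So the refrigeration condenser must be reduced from 88.4 to 83.57 dB(A): IL = 4.83 dB.

5 dB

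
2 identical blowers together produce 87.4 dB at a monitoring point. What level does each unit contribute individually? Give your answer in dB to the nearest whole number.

2 equal contributions raise the level by 10·log₁₀ 2 = 3.010 dB, so each unit alone gives 87.4 − 3.010.

84 dB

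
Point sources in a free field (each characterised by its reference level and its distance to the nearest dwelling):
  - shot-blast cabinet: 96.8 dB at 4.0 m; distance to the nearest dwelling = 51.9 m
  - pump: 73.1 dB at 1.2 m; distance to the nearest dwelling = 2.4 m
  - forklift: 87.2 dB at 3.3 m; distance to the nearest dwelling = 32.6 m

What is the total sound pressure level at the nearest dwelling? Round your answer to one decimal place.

Propagate each source to the receiver with L = L_ref − 20·log₁₀(r/r_ref), then add intensities.
shot-blast cabinet: 96.8 − 20·log₁₀(51.9/4.0) = 96.8 − 22.26 = 74.54 dB.
pump: 73.1 − 20·log₁₀(2.4/1.2) = 73.1 − 6.02 = 67.08 dB.
forklift: 87.2 − 20·log₁₀(32.6/3.3) = 87.2 − 19.89 = 67.31 dB.
Σ 10^(L/10) = 3.891e+07 → L_total = 10·log₁₀(3.891e+07) = 75.90 dB.

75.9 dB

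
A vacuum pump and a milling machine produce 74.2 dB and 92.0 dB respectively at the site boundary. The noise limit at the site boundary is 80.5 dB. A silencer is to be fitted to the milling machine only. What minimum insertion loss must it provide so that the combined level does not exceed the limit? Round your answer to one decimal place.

Everything except the milling machine sums to 10^(74.2/10) = 2.630e+07 in linear terms, 74.20 dB.
To meet 80.5 dB overall, the treated milling machine may contribute at most 10^(80.5/10) − 2.630e+07 = 8.590e+07, i.e. 79.34 dB.
Required insertion loss = 92.0 − 79.34 = 12.66 dB.

12.7 dB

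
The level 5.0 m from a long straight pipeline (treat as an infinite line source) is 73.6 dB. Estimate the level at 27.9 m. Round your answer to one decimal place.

For a line source, L₂ = L₁ − 10·log₁₀(r₂/r₁).
L₂ = 73.6 − 10·log₁₀(27.9/5.0) = 73.6 − 7.466 = 66.13 dB.

66.1 dB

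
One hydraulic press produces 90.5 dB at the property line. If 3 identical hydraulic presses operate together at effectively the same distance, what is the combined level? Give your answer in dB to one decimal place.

95.3 dB

With 3 equal, uncorrelated contributions the intensity is 3× that of one unit, giving a rise of 10·log₁₀ 3.
L_total = 90.5 + 10·log₁₀(3) = 90.5 + 4.771 = 95.27 dB.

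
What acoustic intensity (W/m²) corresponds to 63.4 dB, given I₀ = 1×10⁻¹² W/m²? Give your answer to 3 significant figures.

I = I₀·10^(L/10) = 10⁻¹² × 10^(63.4/10) = 10^(-5.660).

2.19e-06 W/m²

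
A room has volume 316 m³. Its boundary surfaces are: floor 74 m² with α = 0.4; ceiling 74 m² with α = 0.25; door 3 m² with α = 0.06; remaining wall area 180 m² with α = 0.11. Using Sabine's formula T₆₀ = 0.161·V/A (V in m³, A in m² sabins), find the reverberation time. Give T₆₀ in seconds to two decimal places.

Total absorption A = 74·0.4 + 74·0.25 + 3·0.06 + 180·0.11 = 68.08 m² sabins.
T₆₀ = 0.161 × 316 / 68.08 = 0.747 s.

0.75 s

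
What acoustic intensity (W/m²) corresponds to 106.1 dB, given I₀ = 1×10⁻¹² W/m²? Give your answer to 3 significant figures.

0.0407 W/m²

I = I₀·10^(L/10) = 10⁻¹² × 10^(106.1/10) = 10^(-1.390).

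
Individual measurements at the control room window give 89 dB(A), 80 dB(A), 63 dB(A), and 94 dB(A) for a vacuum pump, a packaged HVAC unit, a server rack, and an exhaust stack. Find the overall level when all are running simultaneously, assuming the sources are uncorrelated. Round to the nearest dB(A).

Incoherent sources combine by intensity addition: L_total = 10·log₁₀(Σ 10^(L_i/10)).
Σ 10^(L/10) = 10^(89/10) + 10^(80/10) + 10^(63/10) + 10^(94/10) = 3.408e+09.
L_total = 10·log₁₀(3.408e+09) = 95.33 dB(A).

95 dB(A)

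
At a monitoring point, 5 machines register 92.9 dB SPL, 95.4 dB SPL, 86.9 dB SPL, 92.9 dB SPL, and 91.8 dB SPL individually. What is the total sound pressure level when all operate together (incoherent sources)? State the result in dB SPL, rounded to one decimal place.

Incoherent sources combine by intensity addition: L_total = 10·log₁₀(Σ 10^(L_i/10)).
Σ 10^(L/10) = 10^(92.9/10) + 10^(95.4/10) + 10^(86.9/10) + 10^(92.9/10) + 10^(91.8/10) = 9.370e+09.
L_total = 10·log₁₀(9.370e+09) = 99.72 dB SPL.

99.7 dB SPL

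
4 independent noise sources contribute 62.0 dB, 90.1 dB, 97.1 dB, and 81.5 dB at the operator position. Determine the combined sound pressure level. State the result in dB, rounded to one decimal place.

For uncorrelated sources the intensities add, so convert each level to linear form, sum, and take 10·log₁₀ of the total.
Σ 10^(L/10) = 10^(62.0/10) + 10^(90.1/10) + 10^(97.1/10) + 10^(81.5/10) = 6.295e+09.
L_total = 10·log₁₀(6.295e+09) = 97.99 dB.

98.0 dB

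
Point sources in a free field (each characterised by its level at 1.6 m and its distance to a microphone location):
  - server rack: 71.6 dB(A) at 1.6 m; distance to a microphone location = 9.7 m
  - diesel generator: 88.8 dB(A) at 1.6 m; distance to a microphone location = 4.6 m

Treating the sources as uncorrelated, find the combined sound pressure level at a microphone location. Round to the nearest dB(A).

80 dB(A)

Propagate each source to the receiver with L = L_ref − 20·log₁₀(r/r_ref), then add intensities.
server rack: 71.6 − 20·log₁₀(9.7/1.6) = 71.6 − 15.65 = 55.95 dB(A).
diesel generator: 88.8 − 20·log₁₀(4.6/1.6) = 88.8 − 9.17 = 79.63 dB(A).
Σ 10^(L/10) = 9.217e+07 → L_total = 10·log₁₀(9.217e+07) = 79.65 dB(A).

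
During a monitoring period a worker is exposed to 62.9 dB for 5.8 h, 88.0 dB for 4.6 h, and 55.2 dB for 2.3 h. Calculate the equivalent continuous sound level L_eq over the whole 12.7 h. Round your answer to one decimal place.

The energy average is taken in the linear domain: L_eq = 10·log₁₀[(Σ tᵢ·10^(Lᵢ/10))/T], T = 12.7 h.
Σ tᵢ·10^(Lᵢ/10) = 5.8·10^(62.9/10) + 4.6·10^(88.0/10) + 2.3·10^(55.2/10) = 2.914e+09.
L_eq = 10·log₁₀(2.914e+09/12.7) = 83.61 dB.

83.6 dB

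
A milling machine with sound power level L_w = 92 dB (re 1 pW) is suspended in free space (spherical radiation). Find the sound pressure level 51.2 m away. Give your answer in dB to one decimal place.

46.8 dB

L_p = L_w − 10·log₁₀(4π·r²) with r = 51.2 m.
4π·r² = 3.294e+04 m², 10·log₁₀ of that is 45.177 dB.
L_p = 92 − 45.177 = 46.82 dB.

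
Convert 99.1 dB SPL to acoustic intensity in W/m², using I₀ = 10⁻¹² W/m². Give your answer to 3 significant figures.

L = 10·log₁₀(I/I₀) ⇒ I = I₀·10^(L/10) = 10⁻¹² × 10^9.91.

0.00813 W/m²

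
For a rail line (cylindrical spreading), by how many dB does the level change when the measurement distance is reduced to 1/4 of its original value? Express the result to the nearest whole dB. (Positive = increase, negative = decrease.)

With cylindrical spreading the level changes by −10·log₁₀(r₂/r₁).
ΔL = −10·log₁₀(0.25) = +6.02 dB.

+6 dB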